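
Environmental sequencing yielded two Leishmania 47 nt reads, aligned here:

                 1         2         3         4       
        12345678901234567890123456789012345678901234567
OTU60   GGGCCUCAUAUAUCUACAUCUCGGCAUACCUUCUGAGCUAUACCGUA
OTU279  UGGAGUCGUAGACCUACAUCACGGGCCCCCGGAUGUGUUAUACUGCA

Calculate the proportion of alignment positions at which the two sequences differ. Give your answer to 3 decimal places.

The sequences differ at positions 1 (G/U), 4 (C/A), 5 (C/G), 8 (A/G), 11 (U/G), 13 (U/C), 21 (U/A), 25 (C/G), 26 (A/C), 27 (U/C), 28 (A/C), 31 (U/G), 32 (U/G), 33 (C/A), 36 (A/U), 38 (C/U), 44 (C/U), 46 (U/C).
There are 18 differences over 47 sites, so p = 18/47 = 0.383.

0.383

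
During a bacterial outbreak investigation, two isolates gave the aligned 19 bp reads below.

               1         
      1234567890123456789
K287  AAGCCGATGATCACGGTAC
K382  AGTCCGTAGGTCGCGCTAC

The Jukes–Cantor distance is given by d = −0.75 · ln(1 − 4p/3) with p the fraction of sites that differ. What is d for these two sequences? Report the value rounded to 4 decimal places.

0.5068

Mismatches occur at site 2 (A→G), site 3 (G→T), site 7 (A→T), site 8 (T→A), site 10 (A→G), site 13 (A→G), site 16 (G→C).
p = 7/19 = 0.368421.
d = −0.75 · ln(1 − (4/3)·0.368421) = −0.75 · ln(0.508772) = −0.75 · (-0.675755) = 0.5068.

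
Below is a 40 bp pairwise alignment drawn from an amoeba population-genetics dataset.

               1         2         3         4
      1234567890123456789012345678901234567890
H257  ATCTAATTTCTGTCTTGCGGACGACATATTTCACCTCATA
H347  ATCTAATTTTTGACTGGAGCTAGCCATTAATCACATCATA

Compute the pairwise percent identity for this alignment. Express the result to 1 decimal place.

The sequences differ at positions 10 (C/T), 13 (T/A), 16 (T/G), 18 (C/A), 20 (G/C), 21 (A/T), 22 (C/A), 24 (A/C), 28 (A/T), 29 (T/A), 30 (T/A), 35 (C/A).
28 of the 40 sites match, so the percent identity is 28/40 × 100 = 70.0%.

70.0%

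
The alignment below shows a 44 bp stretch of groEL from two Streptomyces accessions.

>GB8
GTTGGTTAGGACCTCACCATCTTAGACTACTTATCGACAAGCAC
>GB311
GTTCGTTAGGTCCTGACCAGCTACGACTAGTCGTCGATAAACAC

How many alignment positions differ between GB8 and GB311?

The sequences differ at positions 4 (G/C), 11 (A/T), 15 (C/G), 20 (T/G), 23 (T/A), 24 (A/C), 30 (C/G), 32 (T/C), 33 (A/G), 38 (C/T), 41 (G/A).
That gives 11 mismatches out of 44 aligned sites, so the Hamming distance is 11.

11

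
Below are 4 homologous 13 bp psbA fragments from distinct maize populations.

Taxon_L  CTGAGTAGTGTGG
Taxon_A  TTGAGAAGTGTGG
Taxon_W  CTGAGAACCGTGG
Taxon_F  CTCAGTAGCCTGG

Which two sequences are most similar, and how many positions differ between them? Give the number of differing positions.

2

Pairwise Hamming distances:
  Taxon_L vs Taxon_A: 2
  Taxon_L vs Taxon_W: 3
  Taxon_L vs Taxon_F: 3
  Taxon_A vs Taxon_W: 3
  Taxon_A vs Taxon_F: 5
  Taxon_W vs Taxon_F: 4
The smallest is 2, between Taxon_L and Taxon_A.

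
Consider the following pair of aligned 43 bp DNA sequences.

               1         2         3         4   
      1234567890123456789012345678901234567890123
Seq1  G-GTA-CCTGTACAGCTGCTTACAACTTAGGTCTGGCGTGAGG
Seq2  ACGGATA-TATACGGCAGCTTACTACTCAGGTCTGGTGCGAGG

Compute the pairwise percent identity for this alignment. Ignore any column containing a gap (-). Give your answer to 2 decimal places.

75.00%

Excluding the 3 gap columns leaves 40 comparable sites.
Differing sites — 1:G/A; 4:T/G; 7:C/A; 10:G/A; 14:A/G; 17:T/A; 24:A/T; 28:T/C; 37:C/T; 39:T/C.
30 of the 40 comparable sites match, so the percent identity is 30/40 × 100 = 75.00%.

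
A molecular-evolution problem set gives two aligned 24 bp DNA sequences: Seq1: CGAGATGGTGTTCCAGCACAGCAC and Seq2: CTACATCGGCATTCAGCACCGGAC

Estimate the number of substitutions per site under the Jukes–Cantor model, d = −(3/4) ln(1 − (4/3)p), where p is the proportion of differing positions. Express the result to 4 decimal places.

Mismatches occur at site 2 (G↔T), site 4 (G↔C), site 7 (G↔C), site 9 (T↔G), site 10 (G↔C), site 11 (T↔A), site 13 (C↔T), site 20 (A↔C), site 22 (C↔G).
p = 9/24 = 0.375000.
d = −0.75 · ln(1 − (4/3)·0.375000) = −0.75 · ln(0.500000) = −0.75 · (-0.693147) = 0.5199.

0.5199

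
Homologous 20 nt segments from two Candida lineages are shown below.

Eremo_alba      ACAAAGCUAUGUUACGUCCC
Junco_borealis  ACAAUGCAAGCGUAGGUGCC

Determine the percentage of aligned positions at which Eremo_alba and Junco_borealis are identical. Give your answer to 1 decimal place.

65.0%

Mismatches occur at site 5 (A/U), site 8 (U/A), site 10 (U/G), site 11 (G/C), site 12 (U/G), site 15 (C/G), site 18 (C/G).
13 of the 20 sites match, so the percent identity is 13/20 × 100 = 65.0%.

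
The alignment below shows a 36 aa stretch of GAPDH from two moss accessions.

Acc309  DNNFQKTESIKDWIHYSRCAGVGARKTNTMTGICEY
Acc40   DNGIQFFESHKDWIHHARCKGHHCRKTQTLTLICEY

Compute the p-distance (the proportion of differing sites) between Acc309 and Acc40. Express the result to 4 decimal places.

0.3889

The sequences differ at positions 3 (N/G), 4 (F/I), 6 (K/F), 7 (T/F), 10 (I/H), 16 (Y/H), 17 (S/A), 20 (A/K), 22 (V/H), 23 (G/H), 24 (A/C), 28 (N/Q), 30 (M/L), 32 (G/L).
There are 14 differences over 36 sites, so p = 14/36 = 0.3889.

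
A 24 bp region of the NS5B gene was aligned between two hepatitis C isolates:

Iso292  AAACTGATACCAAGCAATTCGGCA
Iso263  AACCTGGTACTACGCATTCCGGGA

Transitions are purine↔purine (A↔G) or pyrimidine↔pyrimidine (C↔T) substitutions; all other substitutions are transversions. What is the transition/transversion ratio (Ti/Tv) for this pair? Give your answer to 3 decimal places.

0.750

Mismatches occur at site 3 (A↔C, transversion), site 7 (A↔G, transition), site 11 (C↔T, transition), site 13 (A↔C, transversion), site 17 (A↔T, transversion), site 19 (T↔C, transition), site 23 (C↔G, transversion).
Of the 7 differences, 3 transitions and 4 transversions, so Ti/Tv = 3/4 = 0.750.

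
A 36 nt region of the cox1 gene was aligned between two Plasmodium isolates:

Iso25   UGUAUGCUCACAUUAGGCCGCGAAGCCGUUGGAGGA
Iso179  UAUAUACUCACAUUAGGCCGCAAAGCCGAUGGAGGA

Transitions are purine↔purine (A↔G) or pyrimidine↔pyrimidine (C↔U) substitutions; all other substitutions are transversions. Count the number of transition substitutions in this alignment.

Mismatches occur at site 2 (G↔A, transition), site 6 (G↔A, transition), site 22 (G↔A, transition), site 29 (U↔A, transversion).
Of the 4 differences, 3 transitions and 1 transversion, so the answer is 3.

3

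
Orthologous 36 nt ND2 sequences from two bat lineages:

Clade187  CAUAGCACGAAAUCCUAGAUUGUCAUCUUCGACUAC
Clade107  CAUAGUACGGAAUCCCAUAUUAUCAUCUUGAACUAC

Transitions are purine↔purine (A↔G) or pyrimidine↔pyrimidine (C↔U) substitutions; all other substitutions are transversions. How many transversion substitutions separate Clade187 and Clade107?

Differing sites — 6:C/U (Ti); 10:A/G (Ti); 16:U/C (Ti); 18:G/U (Tv); 22:G/A (Ti); 30:C/G (Tv); 31:G/A (Ti).
Of the 7 differences, 5 transitions and 2 transversions, so the answer is 2.

2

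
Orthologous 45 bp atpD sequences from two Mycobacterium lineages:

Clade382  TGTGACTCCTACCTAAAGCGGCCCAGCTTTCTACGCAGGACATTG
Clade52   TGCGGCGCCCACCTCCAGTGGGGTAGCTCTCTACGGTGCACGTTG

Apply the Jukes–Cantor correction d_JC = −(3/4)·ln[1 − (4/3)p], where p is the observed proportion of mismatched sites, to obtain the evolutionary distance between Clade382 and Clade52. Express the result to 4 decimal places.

0.4408

Mismatches occur at site 3 (T/C), site 5 (A/G), site 7 (T/G), site 10 (T/C), site 15 (A/C), site 16 (A/C), site 19 (C/T), site 22 (C/G), site 23 (C/G), site 24 (C/T), site 29 (T/C), site 36 (C/G), site 37 (A/T), site 39 (G/C), site 42 (A/G).
p = 15/45 = 0.333333.
d = −0.75 · ln(1 − (4/3)·0.333333) = −0.75 · ln(0.555556) = −0.75 · (-0.587786) = 0.4408.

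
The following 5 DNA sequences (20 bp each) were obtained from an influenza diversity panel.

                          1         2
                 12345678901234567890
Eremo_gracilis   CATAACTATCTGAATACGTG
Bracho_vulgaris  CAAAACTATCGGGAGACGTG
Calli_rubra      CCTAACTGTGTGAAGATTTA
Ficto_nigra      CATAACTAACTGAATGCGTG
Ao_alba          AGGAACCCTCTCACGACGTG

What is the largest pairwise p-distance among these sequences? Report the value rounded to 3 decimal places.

0.550

Pairwise Hamming distances:
  Eremo_gracilis vs Bracho_vulgaris: 4
  Eremo_gracilis vs Calli_rubra: 7
  Eremo_gracilis vs Ficto_nigra: 2
  Eremo_gracilis vs Ao_alba: 8
  Bracho_vulgaris vs Calli_rubra: 9
  Bracho_vulgaris vs Ficto_nigra: 6
  Bracho_vulgaris vs Ao_alba: 9
  Calli_rubra vs Ficto_nigra: 9
  Calli_rubra vs Ao_alba: 11
  Ficto_nigra vs Ao_alba: 10
The largest is 11 mismatches, between Calli_rubra and Ao_alba; p = 11/20 = 0.550.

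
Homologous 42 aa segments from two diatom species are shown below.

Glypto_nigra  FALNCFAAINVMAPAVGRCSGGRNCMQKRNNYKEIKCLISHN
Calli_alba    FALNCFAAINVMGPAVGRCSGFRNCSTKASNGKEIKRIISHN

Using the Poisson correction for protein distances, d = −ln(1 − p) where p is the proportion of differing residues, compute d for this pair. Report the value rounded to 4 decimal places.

Mismatches occur at site 13 (A↔G), site 22 (G↔F), site 26 (M↔S), site 27 (Q↔T), site 29 (R↔A), site 30 (N↔S), site 32 (Y↔G), site 37 (C↔R), site 38 (L↔I).
p = 9/42 = 0.214286.
d = −ln(1 − 0.214286) = −ln(0.785714) = 0.2412.

0.2412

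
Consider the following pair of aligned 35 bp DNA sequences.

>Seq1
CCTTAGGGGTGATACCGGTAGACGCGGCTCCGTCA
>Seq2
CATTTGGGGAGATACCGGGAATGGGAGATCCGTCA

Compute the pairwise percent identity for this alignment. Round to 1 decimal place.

Differing sites — 2:C/A; 5:A/T; 10:T/A; 19:T/G; 21:G/A; 22:A/T; 23:C/G; 25:C/G; 26:G/A; 28:C/A.
25 of the 35 sites match, so the percent identity is 25/35 × 100 = 71.4%.

71.4%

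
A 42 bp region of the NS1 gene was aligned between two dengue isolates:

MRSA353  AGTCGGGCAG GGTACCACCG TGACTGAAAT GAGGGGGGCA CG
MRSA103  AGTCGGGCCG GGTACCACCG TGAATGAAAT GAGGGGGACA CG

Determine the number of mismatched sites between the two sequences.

The sequences differ at positions 9 (A/C), 24 (C/A), 38 (G/A).
That gives 3 mismatches out of 42 aligned sites, so the Hamming distance is 3.

3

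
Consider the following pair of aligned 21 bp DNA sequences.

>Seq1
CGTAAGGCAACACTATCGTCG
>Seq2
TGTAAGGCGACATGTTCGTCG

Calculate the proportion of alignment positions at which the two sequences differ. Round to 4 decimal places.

Mismatches occur at site 1 (C→T), site 9 (A→G), site 13 (C→T), site 14 (T→G), site 15 (A→T).
There are 5 differences over 21 sites, so p = 5/21 = 0.2381.

0.2381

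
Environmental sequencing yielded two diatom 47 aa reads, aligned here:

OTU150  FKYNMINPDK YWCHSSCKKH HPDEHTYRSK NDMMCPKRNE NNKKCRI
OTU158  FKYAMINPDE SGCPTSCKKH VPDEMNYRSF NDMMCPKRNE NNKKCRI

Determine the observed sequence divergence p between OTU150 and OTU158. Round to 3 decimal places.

The sequences differ at positions 4 (N/A), 10 (K/E), 11 (Y/S), 12 (W/G), 14 (H/P), 15 (S/T), 21 (H/V), 25 (H/M), 26 (T/N), 30 (K/F).
There are 10 differences over 47 sites, so p = 10/47 = 0.213.

0.213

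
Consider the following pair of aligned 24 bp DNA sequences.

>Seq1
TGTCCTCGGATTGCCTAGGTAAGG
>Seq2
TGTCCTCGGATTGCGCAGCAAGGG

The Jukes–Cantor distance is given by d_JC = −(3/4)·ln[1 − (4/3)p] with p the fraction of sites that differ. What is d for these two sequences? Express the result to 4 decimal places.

0.2441

The sequences differ at positions 15 (C/G), 16 (T/C), 19 (G/C), 20 (T/A), 22 (A/G).
p = 5/24 = 0.208333.
d = −0.75 · ln(1 − (4/3)·0.208333) = −0.75 · ln(0.722223) = −0.75 · (-0.325421) = 0.2441.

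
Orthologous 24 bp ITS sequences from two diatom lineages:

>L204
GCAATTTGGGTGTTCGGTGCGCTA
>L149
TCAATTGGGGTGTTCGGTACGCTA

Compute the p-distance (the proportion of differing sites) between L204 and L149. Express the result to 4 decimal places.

0.1250

Differing sites — 1:G/T; 7:T/G; 19:G/A.
There are 3 differences over 24 sites, so p = 3/24 = 0.1250.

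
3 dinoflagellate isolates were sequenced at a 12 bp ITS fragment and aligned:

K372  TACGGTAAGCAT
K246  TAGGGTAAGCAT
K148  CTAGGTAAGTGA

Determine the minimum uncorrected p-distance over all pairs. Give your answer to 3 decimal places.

0.083

Pairwise Hamming distances:
  K372 vs K246: 1
  K372 vs K148: 6
  K246 vs K148: 6
The smallest is 1 mismatch, between K372 and K246; p = 1/12 = 0.083.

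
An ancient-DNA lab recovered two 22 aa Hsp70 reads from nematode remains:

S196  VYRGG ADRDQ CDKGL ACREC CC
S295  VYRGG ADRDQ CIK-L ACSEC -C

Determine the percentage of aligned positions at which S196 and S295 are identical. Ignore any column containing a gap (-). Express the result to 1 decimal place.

Excluding the 2 gap columns leaves 20 comparable sites.
The sequences differ at positions 12 (D/I), 18 (R/S).
18 of the 20 comparable sites match, so the percent identity is 18/20 × 100 = 90.0%.

90.0%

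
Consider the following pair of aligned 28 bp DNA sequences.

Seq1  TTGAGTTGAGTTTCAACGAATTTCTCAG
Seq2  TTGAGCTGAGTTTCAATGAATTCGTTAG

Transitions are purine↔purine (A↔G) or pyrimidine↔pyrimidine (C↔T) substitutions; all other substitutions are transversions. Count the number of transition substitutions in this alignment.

Differing sites — 6:T/C (Ti); 17:C/T (Ti); 23:T/C (Ti); 24:C/G (Tv); 26:C/T (Ti).
Of the 5 differences, 4 transitions and 1 transversion, so the answer is 4.

4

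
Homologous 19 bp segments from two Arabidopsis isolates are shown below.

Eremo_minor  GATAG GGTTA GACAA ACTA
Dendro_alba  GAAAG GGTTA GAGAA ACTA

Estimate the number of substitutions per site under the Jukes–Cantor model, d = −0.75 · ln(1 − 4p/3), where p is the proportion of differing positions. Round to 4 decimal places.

The sequences differ at positions 3 (T/A), 13 (C/G).
p = 2/19 = 0.105263.
d = −0.75 · ln(1 − (4/3)·0.105263) = −0.75 · ln(0.859649) = −0.75 · (-0.151231) = 0.1134.

0.1134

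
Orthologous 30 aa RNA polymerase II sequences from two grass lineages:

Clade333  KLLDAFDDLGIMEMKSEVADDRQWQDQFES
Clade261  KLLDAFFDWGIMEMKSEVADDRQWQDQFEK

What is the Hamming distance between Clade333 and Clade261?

The sequences differ at positions 7 (D/F), 9 (L/W), 30 (S/K).
That gives 3 mismatches out of 30 aligned sites, so the Hamming distance is 3.

3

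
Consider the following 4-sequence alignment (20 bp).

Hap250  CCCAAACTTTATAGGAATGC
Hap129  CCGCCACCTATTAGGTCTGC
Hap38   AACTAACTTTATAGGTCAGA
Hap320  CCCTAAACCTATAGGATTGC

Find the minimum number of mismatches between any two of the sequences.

Pairwise Hamming distances:
  Hap250 vs Hap129: 8
  Hap250 vs Hap38: 7
  Hap250 vs Hap320: 5
  Hap129 vs Hap38: 10
  Hap129 vs Hap320: 9
  Hap38 vs Hap320: 9
The smallest is 5, between Hap250 and Hap320.

5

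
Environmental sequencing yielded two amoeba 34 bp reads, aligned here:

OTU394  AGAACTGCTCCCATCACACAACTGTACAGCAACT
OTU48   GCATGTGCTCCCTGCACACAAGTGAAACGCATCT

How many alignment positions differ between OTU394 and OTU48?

The sequences differ at positions 1 (A/G), 2 (G/C), 4 (A/T), 5 (C/G), 13 (A/T), 14 (T/G), 22 (C/G), 25 (T/A), 27 (C/A), 28 (A/C), 32 (A/T).
That gives 11 mismatches out of 34 aligned sites, so the Hamming distance is 11.

11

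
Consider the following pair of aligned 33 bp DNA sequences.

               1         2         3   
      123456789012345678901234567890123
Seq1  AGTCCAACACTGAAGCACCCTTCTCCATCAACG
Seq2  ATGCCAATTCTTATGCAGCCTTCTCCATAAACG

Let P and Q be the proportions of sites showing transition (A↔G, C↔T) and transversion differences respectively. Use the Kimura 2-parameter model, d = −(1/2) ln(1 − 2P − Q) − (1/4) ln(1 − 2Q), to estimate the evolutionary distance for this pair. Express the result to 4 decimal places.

Mismatches occur at site 2 (G→T, transversion), site 3 (T→G, transversion), site 8 (C→T, transition), site 9 (A→T, transversion), site 12 (G→T, transversion), site 14 (A→T, transversion), site 18 (C→G, transversion), site 29 (C→A, transversion).
Of the 8 differences, 1 transition and 7 transversions over 33 sites: P = 1/33 = 0.030303, Q = 7/33 = 0.212121.
d = −0.5·ln(0.727273) − 0.25·ln(0.575758) = −0.5·(-0.318453) − 0.25·(-0.552068) = 0.2972.

0.2972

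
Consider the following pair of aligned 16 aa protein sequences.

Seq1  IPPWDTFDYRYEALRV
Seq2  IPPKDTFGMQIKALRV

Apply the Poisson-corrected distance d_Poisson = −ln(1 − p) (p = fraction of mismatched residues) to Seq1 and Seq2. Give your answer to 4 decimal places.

Differing sites — 4:W/K; 8:D/G; 9:Y/M; 10:R/Q; 11:Y/I; 12:E/K.
p = 6/16 = 0.375000.
d = −ln(1 − 0.375000) = −ln(0.625000) = 0.4700.

0.4700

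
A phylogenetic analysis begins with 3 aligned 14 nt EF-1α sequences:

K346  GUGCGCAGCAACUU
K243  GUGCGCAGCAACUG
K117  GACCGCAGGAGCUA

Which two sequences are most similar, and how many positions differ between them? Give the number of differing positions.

1

Pairwise Hamming distances:
  K346 vs K243: 1
  K346 vs K117: 5
  K243 vs K117: 5
The smallest is 1, between K346 and K243.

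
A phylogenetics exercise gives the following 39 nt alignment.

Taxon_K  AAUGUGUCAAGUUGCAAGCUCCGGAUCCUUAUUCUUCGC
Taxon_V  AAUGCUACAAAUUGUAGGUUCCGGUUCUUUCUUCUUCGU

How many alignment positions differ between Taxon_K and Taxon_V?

The sequences differ at positions 5 (U/C), 6 (G/U), 7 (U/A), 11 (G/A), 15 (C/U), 17 (A/G), 19 (C/U), 25 (A/U), 28 (C/U), 31 (A/C), 39 (C/U).
That gives 11 mismatches out of 39 aligned sites, so the Hamming distance is 11.

11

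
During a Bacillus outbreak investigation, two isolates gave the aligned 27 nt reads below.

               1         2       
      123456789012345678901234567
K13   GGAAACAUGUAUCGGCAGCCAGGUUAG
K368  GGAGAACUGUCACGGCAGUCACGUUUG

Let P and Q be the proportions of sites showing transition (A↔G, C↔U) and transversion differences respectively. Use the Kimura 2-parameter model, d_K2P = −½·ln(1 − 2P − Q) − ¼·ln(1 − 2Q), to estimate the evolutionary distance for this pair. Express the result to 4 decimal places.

0.3783

Differing sites — 4:A/G (Ti); 6:C/A (Tv); 7:A/C (Tv); 11:A/C (Tv); 12:U/A (Tv); 19:C/U (Ti); 22:G/C (Tv); 26:A/U (Tv).
Of the 8 differences, 2 transitions and 6 transversions over 27 sites: P = 2/27 = 0.074074, Q = 6/27 = 0.222222.
d = −0.5·ln(0.629630) − 0.25·ln(0.555556) = −0.5·(-0.462623) − 0.25·(-0.587786) = 0.3783.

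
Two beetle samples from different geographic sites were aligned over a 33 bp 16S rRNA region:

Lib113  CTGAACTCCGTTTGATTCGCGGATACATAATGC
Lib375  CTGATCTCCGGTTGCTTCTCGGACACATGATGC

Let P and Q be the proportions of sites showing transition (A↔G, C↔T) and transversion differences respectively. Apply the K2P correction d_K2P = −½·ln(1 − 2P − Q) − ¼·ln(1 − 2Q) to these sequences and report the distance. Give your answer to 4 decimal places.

Differing sites — 5:A/T (Tv); 11:T/G (Tv); 15:A/C (Tv); 19:G/T (Tv); 24:T/C (Ti); 29:A/G (Ti).
Of the 6 differences, 2 transitions and 4 transversions over 33 sites: P = 2/33 = 0.060606, Q = 4/33 = 0.121212.
d = −0.5·ln(0.757576) − 0.25·ln(0.757576) = −0.5·(-0.277631) − 0.25·(-0.277631) = 0.2082.

0.2082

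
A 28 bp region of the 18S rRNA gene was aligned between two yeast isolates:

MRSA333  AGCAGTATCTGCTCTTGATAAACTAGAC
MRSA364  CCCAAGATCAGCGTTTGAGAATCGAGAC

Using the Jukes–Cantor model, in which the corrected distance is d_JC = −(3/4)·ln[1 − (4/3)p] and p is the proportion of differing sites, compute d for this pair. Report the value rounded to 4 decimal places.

Mismatches occur at site 1 (A↔C), site 2 (G↔C), site 5 (G↔A), site 6 (T↔G), site 10 (T↔A), site 13 (T↔G), site 14 (C↔T), site 19 (T↔G), site 22 (A↔T), site 24 (T↔G).
p = 10/28 = 0.357143.
d = −0.75 · ln(1 − (4/3)·0.357143) = −0.75 · ln(0.523809) = −0.75 · (-0.646628) = 0.4850.

0.4850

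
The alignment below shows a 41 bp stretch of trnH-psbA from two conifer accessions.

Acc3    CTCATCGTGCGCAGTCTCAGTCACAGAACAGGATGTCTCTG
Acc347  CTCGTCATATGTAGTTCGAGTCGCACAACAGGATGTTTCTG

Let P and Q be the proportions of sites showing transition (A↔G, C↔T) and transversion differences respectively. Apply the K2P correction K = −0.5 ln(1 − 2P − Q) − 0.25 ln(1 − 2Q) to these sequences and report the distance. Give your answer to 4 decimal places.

Differing sites — 4:A/G (Ti); 7:G/A (Ti); 9:G/A (Ti); 10:C/T (Ti); 12:C/T (Ti); 16:C/T (Ti); 17:T/C (Ti); 18:C/G (Tv); 23:A/G (Ti); 26:G/C (Tv); 37:C/T (Ti).
Of the 11 differences, 9 transitions and 2 transversions over 41 sites: P = 9/41 = 0.219512, Q = 2/41 = 0.048780.
d = −0.5·ln(0.512196) − 0.25·ln(0.902440) = −0.5·(-0.669048) − 0.25·(-0.102653) = 0.3602.

0.3602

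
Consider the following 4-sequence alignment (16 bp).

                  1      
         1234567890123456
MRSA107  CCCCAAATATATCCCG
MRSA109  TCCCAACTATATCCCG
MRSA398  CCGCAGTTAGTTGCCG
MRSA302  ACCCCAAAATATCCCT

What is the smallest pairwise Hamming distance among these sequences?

2

Pairwise Hamming distances:
  MRSA107 vs MRSA109: 2
  MRSA107 vs MRSA398: 6
  MRSA107 vs MRSA302: 4
  MRSA109 vs MRSA398: 7
  MRSA109 vs MRSA302: 5
  MRSA398 vs MRSA302: 10
The smallest is 2, between MRSA107 and MRSA109.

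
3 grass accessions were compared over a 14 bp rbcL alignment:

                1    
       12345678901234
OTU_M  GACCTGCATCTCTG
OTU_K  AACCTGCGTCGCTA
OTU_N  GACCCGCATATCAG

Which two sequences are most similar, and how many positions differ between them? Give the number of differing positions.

Pairwise Hamming distances:
  OTU_M vs OTU_K: 4
  OTU_M vs OTU_N: 3
  OTU_K vs OTU_N: 7
The smallest is 3, between OTU_M and OTU_N.

3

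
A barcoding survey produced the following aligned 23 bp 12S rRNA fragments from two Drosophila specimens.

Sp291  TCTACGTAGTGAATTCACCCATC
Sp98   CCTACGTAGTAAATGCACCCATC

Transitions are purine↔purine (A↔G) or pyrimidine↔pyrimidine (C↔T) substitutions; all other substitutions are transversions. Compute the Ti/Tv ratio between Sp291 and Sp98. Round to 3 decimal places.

The sequences differ at positions 1 (T/C, transition), 11 (G/A, transition), 15 (T/G, transversion).
Of the 3 differences, 2 transitions and 1 transversion, so Ti/Tv = 2/1 = 2.000.

2.000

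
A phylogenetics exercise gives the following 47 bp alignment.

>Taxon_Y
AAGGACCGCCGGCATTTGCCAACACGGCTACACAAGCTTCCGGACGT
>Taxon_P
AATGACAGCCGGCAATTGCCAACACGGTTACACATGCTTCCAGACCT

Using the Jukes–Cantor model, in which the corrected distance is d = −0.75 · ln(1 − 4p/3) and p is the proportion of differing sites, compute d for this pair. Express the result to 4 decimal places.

Mismatches occur at site 3 (G↔T), site 7 (C↔A), site 15 (T↔A), site 28 (C↔T), site 35 (A↔T), site 42 (G↔A), site 46 (G↔C).
p = 7/47 = 0.148936.
d = −0.75 · ln(1 − (4/3)·0.148936) = −0.75 · ln(0.801419) = −0.75 · (-0.221371) = 0.1660.

0.1660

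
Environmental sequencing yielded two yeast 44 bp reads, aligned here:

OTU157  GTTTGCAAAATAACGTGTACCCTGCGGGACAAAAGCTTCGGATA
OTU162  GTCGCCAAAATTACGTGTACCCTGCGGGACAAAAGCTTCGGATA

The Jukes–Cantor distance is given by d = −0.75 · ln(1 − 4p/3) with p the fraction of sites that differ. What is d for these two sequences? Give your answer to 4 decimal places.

Mismatches occur at site 3 (T↔C), site 4 (T↔G), site 5 (G↔C), site 12 (A↔T).
p = 4/44 = 0.090909.
d = −0.75 · ln(1 − (4/3)·0.090909) = −0.75 · ln(0.878788) = −0.75 · (-0.129212) = 0.0969.

0.0969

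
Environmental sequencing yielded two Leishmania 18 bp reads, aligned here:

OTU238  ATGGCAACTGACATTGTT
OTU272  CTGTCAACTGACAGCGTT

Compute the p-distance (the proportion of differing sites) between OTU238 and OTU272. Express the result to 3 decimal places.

The sequences differ at positions 1 (A/C), 4 (G/T), 14 (T/G), 15 (T/C).
There are 4 differences over 18 sites, so p = 4/18 = 0.222.

0.222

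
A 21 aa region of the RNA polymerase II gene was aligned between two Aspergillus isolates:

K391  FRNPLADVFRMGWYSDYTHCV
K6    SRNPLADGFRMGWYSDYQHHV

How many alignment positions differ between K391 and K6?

4

The sequences differ at positions 1 (F/S), 8 (V/G), 18 (T/Q), 20 (C/H).
That gives 4 mismatches out of 21 aligned sites, so the Hamming distance is 4.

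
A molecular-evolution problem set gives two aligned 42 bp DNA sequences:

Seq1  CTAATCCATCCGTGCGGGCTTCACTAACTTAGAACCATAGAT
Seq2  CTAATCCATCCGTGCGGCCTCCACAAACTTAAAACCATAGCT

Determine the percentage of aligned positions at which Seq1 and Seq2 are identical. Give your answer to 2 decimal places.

The sequences differ at positions 18 (G/C), 21 (T/C), 25 (T/A), 32 (G/A), 41 (A/C).
37 of the 42 sites match, so the percent identity is 37/42 × 100 = 88.10%.

88.10%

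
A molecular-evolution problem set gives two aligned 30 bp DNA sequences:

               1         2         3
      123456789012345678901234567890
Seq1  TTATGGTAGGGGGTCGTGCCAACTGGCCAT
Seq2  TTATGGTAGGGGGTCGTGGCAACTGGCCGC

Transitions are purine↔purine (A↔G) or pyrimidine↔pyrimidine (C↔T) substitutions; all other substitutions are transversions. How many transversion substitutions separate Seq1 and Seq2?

Differing sites — 19:C/G (Tv); 29:A/G (Ti); 30:T/C (Ti).
Of the 3 differences, 2 transitions and 1 transversion, so the answer is 1.

1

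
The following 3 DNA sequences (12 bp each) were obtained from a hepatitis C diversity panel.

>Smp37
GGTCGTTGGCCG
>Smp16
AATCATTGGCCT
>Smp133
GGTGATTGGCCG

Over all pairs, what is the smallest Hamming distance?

2

Pairwise Hamming distances:
  Smp37 vs Smp16: 4
  Smp37 vs Smp133: 2
  Smp16 vs Smp133: 4
The smallest is 2, between Smp37 and Smp133.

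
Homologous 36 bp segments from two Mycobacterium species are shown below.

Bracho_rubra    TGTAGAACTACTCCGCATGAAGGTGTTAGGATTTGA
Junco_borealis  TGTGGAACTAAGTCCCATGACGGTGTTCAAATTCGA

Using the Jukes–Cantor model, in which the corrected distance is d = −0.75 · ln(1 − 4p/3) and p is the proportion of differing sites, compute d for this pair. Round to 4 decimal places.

0.3470

Mismatches occur at site 4 (A→G), site 11 (C→A), site 12 (T→G), site 13 (C→T), site 15 (G→C), site 21 (A→C), site 28 (A→C), site 29 (G→A), site 30 (G→A), site 34 (T→C).
p = 10/36 = 0.277778.
d = −0.75 · ln(1 − (4/3)·0.277778) = −0.75 · ln(0.629629) = −0.75 · (-0.462625) = 0.3470.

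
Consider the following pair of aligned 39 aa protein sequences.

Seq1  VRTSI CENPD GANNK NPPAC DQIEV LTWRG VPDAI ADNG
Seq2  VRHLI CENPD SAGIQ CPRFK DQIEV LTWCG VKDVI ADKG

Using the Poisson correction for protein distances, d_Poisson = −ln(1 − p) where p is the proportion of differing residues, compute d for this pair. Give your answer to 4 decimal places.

0.4447

Differing sites — 3:T/H; 4:S/L; 11:G/S; 13:N/G; 14:N/I; 15:K/Q; 16:N/C; 18:P/R; 19:A/F; 20:C/K; 29:R/C; 32:P/K; 34:A/V; 38:N/K.
p = 14/39 = 0.358974.
d = −ln(1 − 0.358974) = −ln(0.641026) = 0.4447.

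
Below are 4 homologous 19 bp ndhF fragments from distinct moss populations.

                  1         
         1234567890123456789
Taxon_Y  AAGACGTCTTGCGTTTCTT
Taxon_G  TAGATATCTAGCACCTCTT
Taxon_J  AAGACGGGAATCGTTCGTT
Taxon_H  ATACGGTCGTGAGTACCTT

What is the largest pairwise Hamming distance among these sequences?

13

Pairwise Hamming distances:
  Taxon_Y vs Taxon_G: 7
  Taxon_Y vs Taxon_J: 7
  Taxon_Y vs Taxon_H: 8
  Taxon_G vs Taxon_J: 12
  Taxon_G vs Taxon_H: 13
  Taxon_J vs Taxon_H: 12
The largest is 13, between Taxon_G and Taxon_H.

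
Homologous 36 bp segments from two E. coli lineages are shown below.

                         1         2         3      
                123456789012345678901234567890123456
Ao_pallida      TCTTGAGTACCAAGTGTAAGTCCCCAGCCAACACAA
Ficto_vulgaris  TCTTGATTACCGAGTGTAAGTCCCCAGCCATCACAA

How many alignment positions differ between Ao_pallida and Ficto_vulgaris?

3

Mismatches occur at site 7 (G↔T), site 12 (A↔G), site 31 (A↔T).
That gives 3 mismatches out of 36 aligned sites, so the Hamming distance is 3.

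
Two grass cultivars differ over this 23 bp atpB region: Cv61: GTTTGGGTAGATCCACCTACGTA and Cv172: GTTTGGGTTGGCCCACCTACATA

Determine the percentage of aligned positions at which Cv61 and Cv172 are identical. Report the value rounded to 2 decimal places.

Differing sites — 9:A/T; 11:A/G; 12:T/C; 21:G/A.
19 of the 23 sites match, so the percent identity is 19/23 × 100 = 82.61%.

82.61%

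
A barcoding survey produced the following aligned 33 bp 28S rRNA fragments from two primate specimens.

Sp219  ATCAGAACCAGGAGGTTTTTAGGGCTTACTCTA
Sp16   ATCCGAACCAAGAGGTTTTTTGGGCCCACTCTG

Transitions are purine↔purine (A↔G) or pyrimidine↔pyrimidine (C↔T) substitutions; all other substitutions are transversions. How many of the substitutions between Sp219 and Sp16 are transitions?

The sequences differ at positions 4 (A/C, transversion), 11 (G/A, transition), 21 (A/T, transversion), 26 (T/C, transition), 27 (T/C, transition), 33 (A/G, transition).
Of the 6 differences, 4 transitions and 2 transversions, so the answer is 4.

4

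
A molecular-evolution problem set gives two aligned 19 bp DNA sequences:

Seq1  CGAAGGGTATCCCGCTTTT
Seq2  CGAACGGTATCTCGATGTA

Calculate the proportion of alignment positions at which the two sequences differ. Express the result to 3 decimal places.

Differing sites — 5:G/C; 12:C/T; 15:C/A; 17:T/G; 19:T/A.
There are 5 differences over 19 sites, so p = 5/19 = 0.263.

0.263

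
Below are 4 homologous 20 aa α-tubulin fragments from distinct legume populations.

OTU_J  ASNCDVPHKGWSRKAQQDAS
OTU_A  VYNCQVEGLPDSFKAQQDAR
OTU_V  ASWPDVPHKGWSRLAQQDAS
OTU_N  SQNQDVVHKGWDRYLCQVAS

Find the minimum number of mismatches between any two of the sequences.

Pairwise Hamming distances:
  OTU_J vs OTU_A: 10
  OTU_J vs OTU_V: 3
  OTU_J vs OTU_N: 9
  OTU_A vs OTU_V: 13
  OTU_A vs OTU_N: 16
  OTU_V vs OTU_N: 10
The smallest is 3, between OTU_J and OTU_V.

3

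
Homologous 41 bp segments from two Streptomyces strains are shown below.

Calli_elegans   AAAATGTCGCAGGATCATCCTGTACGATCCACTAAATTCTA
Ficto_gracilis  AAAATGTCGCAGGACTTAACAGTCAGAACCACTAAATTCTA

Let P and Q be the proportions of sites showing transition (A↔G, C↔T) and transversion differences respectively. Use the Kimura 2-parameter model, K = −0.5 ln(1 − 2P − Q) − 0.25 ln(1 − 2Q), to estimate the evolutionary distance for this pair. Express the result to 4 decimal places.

Mismatches occur at site 15 (T↔C, transition), site 16 (C↔T, transition), site 17 (A↔T, transversion), site 18 (T↔A, transversion), site 19 (C↔A, transversion), site 21 (T↔A, transversion), site 24 (A↔C, transversion), site 25 (C↔A, transversion), site 28 (T↔A, transversion).
Of the 9 differences, 2 transitions and 7 transversions over 41 sites: P = 2/41 = 0.048780, Q = 7/41 = 0.170732.
d = −0.5·ln(0.731708) − 0.25·ln(0.658536) = −0.5·(-0.312374) − 0.25·(-0.417736) = 0.2606.

0.2606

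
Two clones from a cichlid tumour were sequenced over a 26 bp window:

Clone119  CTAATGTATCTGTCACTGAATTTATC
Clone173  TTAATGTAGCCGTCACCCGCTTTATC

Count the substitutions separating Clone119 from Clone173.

The sequences differ at positions 1 (C/T), 9 (T/G), 11 (T/C), 17 (T/C), 18 (G/C), 19 (A/G), 20 (A/C).
That gives 7 mismatches out of 26 aligned sites, so the Hamming distance is 7.

7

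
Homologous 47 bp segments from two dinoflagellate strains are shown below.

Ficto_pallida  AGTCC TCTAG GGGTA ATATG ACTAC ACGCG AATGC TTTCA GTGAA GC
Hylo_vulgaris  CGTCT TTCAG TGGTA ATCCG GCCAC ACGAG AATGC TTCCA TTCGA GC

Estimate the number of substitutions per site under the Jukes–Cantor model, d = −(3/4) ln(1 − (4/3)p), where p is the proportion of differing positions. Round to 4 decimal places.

0.3796

Differing sites — 1:A/C; 5:C/T; 7:C/T; 8:T/C; 11:G/T; 18:A/C; 19:T/C; 21:A/G; 23:T/C; 29:C/A; 38:T/C; 41:G/T; 43:G/C; 44:A/G.
p = 14/47 = 0.297872.
d = −0.75 · ln(1 − (4/3)·0.297872) = −0.75 · ln(0.602837) = −0.75 · (-0.506108) = 0.3796.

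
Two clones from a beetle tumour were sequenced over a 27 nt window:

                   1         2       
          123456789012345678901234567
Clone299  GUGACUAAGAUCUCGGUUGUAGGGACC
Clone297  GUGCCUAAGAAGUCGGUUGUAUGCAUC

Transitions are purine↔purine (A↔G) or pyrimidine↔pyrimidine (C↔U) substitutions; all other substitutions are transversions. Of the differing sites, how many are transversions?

The sequences differ at positions 4 (A/C, transversion), 11 (U/A, transversion), 12 (C/G, transversion), 22 (G/U, transversion), 24 (G/C, transversion), 26 (C/U, transition).
Of the 6 differences, 1 transition and 5 transversions, so the answer is 5.

5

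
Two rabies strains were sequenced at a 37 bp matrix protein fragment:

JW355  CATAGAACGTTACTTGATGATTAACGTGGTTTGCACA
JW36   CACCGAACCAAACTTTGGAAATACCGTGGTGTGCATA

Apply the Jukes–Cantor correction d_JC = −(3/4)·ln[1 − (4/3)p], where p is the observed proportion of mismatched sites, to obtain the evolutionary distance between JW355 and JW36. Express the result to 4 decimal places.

0.4740

The sequences differ at positions 3 (T/C), 4 (A/C), 9 (G/C), 10 (T/A), 11 (T/A), 16 (G/T), 17 (A/G), 18 (T/G), 19 (G/A), 21 (T/A), 24 (A/C), 31 (T/G), 36 (C/T).
p = 13/37 = 0.351351.
d = −0.75 · ln(1 − (4/3)·0.351351) = −0.75 · ln(0.531532) = −0.75 · (-0.631992) = 0.4740.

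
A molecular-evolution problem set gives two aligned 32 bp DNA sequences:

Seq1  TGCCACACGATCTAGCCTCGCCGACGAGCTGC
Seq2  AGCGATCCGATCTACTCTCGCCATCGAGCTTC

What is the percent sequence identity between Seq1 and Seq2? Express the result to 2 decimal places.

The sequences differ at positions 1 (T/A), 4 (C/G), 6 (C/T), 7 (A/C), 15 (G/C), 16 (C/T), 23 (G/A), 24 (A/T), 31 (G/T).
23 of the 32 sites match, so the percent identity is 23/32 × 100 = 71.88%.

71.88%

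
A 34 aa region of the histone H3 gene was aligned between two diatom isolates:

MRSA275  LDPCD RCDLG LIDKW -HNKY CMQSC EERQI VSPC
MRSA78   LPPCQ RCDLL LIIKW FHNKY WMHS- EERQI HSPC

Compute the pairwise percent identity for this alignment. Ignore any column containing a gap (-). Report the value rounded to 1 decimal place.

Excluding the 2 gap columns leaves 32 comparable sites.
Differing sites — 2:D/P; 5:D/Q; 10:G/L; 13:D/I; 21:C/W; 23:Q/H; 31:V/H.
25 of the 32 comparable sites match, so the percent identity is 25/32 × 100 = 78.1%.

78.1%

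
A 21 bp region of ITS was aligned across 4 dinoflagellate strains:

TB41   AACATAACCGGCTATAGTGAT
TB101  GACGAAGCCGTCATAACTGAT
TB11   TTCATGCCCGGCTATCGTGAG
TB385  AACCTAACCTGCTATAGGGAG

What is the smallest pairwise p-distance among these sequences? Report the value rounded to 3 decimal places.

Pairwise Hamming distances:
  TB41 vs TB101: 9
  TB41 vs TB11: 6
  TB41 vs TB385: 4
  TB101 vs TB11: 13
  TB101 vs TB385: 12
  TB11 vs TB385: 8
The smallest is 4 mismatches, between TB41 and TB385; p = 4/21 = 0.190.

0.190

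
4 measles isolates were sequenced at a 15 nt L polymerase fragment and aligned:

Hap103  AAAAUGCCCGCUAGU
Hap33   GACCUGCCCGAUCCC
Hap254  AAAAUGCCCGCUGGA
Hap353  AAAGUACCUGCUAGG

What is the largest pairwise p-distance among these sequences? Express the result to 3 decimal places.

Pairwise Hamming distances:
  Hap103 vs Hap33: 7
  Hap103 vs Hap254: 2
  Hap103 vs Hap353: 4
  Hap33 vs Hap254: 7
  Hap33 vs Hap353: 9
  Hap254 vs Hap353: 5
The largest is 9 mismatches, between Hap33 and Hap353; p = 9/15 = 0.600.

0.600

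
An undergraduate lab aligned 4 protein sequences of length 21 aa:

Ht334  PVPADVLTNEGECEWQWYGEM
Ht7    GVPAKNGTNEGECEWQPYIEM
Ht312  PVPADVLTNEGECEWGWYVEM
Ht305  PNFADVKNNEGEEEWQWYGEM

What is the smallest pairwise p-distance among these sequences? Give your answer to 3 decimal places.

Pairwise Hamming distances:
  Ht334 vs Ht7: 6
  Ht334 vs Ht312: 2
  Ht334 vs Ht305: 5
  Ht7 vs Ht312: 7
  Ht7 vs Ht305: 10
  Ht312 vs Ht305: 7
The smallest is 2 mismatches, between Ht334 and Ht312; p = 2/21 = 0.095.

0.095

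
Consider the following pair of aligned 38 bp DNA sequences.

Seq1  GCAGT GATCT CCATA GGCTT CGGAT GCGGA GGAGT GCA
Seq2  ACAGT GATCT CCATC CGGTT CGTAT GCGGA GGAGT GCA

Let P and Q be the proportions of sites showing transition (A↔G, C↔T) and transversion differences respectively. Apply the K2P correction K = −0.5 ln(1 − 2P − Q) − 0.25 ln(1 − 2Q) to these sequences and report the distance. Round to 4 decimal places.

Differing sites — 1:G/A (Ti); 15:A/C (Tv); 16:G/C (Tv); 18:C/G (Tv); 23:G/T (Tv).
Of the 5 differences, 1 transition and 4 transversions over 38 sites: P = 1/38 = 0.026316, Q = 4/38 = 0.105263.
d = −0.5·ln(0.842105) − 0.25·ln(0.789474) = −0.5·(-0.171851) − 0.25·(-0.236388) = 0.1450.

0.1450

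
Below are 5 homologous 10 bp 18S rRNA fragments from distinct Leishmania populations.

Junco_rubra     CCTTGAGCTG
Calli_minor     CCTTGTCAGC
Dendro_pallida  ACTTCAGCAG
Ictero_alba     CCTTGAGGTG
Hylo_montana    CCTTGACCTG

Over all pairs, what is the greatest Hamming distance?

Pairwise Hamming distances:
  Junco_rubra vs Calli_minor: 5
  Junco_rubra vs Dendro_pallida: 3
  Junco_rubra vs Ictero_alba: 1
  Junco_rubra vs Hylo_montana: 1
  Calli_minor vs Dendro_pallida: 7
  Calli_minor vs Ictero_alba: 5
  Calli_minor vs Hylo_montana: 4
  Dendro_pallida vs Ictero_alba: 4
  Dendro_pallida vs Hylo_montana: 4
  Ictero_alba vs Hylo_montana: 2
The largest is 7, between Calli_minor and Dendro_pallida.

7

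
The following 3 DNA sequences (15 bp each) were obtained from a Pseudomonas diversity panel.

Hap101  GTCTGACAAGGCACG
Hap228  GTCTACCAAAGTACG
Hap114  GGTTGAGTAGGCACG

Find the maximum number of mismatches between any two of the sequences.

8

Pairwise Hamming distances:
  Hap101 vs Hap228: 4
  Hap101 vs Hap114: 4
  Hap228 vs Hap114: 8
The largest is 8, between Hap228 and Hap114.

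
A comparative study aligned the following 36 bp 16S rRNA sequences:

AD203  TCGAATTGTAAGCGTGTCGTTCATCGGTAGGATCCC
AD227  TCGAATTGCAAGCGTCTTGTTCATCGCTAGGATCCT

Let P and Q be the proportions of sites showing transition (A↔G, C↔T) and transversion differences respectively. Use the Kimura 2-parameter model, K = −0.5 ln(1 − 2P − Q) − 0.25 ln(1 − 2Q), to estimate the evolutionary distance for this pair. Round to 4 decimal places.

Mismatches occur at site 9 (T↔C, transition), site 16 (G↔C, transversion), site 18 (C↔T, transition), site 27 (G↔C, transversion), site 36 (C↔T, transition).
Of the 5 differences, 3 transitions and 2 transversions over 36 sites: P = 3/36 = 0.083333, Q = 2/36 = 0.055556.
d = −0.5·ln(0.777778) − 0.25·ln(0.888888) = −0.5·(-0.251314) − 0.25·(-0.117784) = 0.1551.

0.1551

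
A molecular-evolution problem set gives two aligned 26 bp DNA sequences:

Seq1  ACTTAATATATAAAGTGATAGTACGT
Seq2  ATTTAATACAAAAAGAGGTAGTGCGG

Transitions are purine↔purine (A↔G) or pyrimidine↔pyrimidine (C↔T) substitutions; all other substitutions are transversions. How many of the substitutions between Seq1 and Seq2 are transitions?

4

The sequences differ at positions 2 (C/T, transition), 9 (T/C, transition), 11 (T/A, transversion), 16 (T/A, transversion), 18 (A/G, transition), 23 (A/G, transition), 26 (T/G, transversion).
Of the 7 differences, 4 transitions and 3 transversions, so the answer is 4.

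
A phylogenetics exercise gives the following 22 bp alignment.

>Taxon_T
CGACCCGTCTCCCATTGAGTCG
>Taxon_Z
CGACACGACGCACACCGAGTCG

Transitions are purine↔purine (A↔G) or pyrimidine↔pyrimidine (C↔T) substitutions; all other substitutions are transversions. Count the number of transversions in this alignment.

4

Mismatches occur at site 5 (C/A, transversion), site 8 (T/A, transversion), site 10 (T/G, transversion), site 12 (C/A, transversion), site 15 (T/C, transition), site 16 (T/C, transition).
Of the 6 differences, 2 transitions and 4 transversions, so the answer is 4.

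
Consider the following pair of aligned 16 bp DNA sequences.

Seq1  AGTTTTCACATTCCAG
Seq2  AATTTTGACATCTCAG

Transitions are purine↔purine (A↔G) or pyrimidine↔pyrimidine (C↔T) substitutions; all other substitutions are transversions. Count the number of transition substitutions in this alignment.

The sequences differ at positions 2 (G/A, transition), 7 (C/G, transversion), 12 (T/C, transition), 13 (C/T, transition).
Of the 4 differences, 3 transitions and 1 transversion, so the answer is 3.

3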